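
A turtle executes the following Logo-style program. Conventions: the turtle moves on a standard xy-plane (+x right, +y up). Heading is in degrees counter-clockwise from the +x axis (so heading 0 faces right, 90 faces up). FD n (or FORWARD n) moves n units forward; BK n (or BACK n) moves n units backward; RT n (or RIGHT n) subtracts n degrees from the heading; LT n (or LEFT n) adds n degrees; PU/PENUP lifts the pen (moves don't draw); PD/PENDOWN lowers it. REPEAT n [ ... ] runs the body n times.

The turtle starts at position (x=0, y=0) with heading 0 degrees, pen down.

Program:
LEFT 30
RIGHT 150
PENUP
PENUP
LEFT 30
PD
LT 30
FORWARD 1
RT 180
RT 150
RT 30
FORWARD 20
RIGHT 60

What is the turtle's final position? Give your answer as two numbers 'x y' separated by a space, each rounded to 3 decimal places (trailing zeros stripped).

Executing turtle program step by step:
Start: pos=(0,0), heading=0, pen down
LT 30: heading 0 -> 30
RT 150: heading 30 -> 240
PU: pen up
PU: pen up
LT 30: heading 240 -> 270
PD: pen down
LT 30: heading 270 -> 300
FD 1: (0,0) -> (0.5,-0.866) [heading=300, draw]
RT 180: heading 300 -> 120
RT 150: heading 120 -> 330
RT 30: heading 330 -> 300
FD 20: (0.5,-0.866) -> (10.5,-18.187) [heading=300, draw]
RT 60: heading 300 -> 240
Final: pos=(10.5,-18.187), heading=240, 2 segment(s) drawn

Answer: 10.5 -18.187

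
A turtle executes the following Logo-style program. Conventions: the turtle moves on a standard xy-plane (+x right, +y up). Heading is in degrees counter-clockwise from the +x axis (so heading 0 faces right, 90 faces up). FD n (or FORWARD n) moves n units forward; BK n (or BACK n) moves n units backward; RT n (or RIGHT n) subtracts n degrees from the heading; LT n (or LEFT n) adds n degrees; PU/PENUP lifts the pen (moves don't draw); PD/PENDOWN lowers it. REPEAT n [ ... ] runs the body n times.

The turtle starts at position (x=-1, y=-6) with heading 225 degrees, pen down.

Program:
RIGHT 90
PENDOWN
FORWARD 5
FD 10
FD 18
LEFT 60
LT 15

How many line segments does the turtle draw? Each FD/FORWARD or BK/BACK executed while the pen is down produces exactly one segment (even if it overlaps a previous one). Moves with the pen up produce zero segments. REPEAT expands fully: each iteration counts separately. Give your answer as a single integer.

Answer: 3

Derivation:
Executing turtle program step by step:
Start: pos=(-1,-6), heading=225, pen down
RT 90: heading 225 -> 135
PD: pen down
FD 5: (-1,-6) -> (-4.536,-2.464) [heading=135, draw]
FD 10: (-4.536,-2.464) -> (-11.607,4.607) [heading=135, draw]
FD 18: (-11.607,4.607) -> (-24.335,17.335) [heading=135, draw]
LT 60: heading 135 -> 195
LT 15: heading 195 -> 210
Final: pos=(-24.335,17.335), heading=210, 3 segment(s) drawn
Segments drawn: 3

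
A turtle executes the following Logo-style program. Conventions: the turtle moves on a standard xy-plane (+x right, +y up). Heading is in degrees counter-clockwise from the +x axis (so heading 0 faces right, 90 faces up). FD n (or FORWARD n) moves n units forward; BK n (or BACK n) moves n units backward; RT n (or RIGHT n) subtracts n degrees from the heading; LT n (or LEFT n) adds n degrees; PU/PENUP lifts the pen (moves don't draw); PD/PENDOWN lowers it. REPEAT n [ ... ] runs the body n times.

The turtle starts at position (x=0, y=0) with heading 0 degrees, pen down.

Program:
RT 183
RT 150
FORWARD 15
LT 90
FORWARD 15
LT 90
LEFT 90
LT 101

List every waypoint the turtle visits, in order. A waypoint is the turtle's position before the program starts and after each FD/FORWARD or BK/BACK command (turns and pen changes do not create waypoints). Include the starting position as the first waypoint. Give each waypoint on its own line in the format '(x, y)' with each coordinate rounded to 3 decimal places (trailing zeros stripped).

Answer: (0, 0)
(13.365, 6.81)
(6.555, 20.175)

Derivation:
Executing turtle program step by step:
Start: pos=(0,0), heading=0, pen down
RT 183: heading 0 -> 177
RT 150: heading 177 -> 27
FD 15: (0,0) -> (13.365,6.81) [heading=27, draw]
LT 90: heading 27 -> 117
FD 15: (13.365,6.81) -> (6.555,20.175) [heading=117, draw]
LT 90: heading 117 -> 207
LT 90: heading 207 -> 297
LT 101: heading 297 -> 38
Final: pos=(6.555,20.175), heading=38, 2 segment(s) drawn
Waypoints (3 total):
(0, 0)
(13.365, 6.81)
(6.555, 20.175)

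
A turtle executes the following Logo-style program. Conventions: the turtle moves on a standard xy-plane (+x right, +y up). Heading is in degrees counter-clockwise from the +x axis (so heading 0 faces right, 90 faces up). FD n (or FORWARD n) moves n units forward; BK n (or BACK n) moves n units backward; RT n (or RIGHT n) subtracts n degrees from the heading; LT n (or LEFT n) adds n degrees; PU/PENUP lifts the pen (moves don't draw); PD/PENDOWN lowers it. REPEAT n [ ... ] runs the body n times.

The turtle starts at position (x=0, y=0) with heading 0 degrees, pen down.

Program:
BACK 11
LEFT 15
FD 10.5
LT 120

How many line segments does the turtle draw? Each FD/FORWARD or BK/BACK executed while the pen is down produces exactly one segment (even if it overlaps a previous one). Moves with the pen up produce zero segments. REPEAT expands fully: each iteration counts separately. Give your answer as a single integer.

Answer: 2

Derivation:
Executing turtle program step by step:
Start: pos=(0,0), heading=0, pen down
BK 11: (0,0) -> (-11,0) [heading=0, draw]
LT 15: heading 0 -> 15
FD 10.5: (-11,0) -> (-0.858,2.718) [heading=15, draw]
LT 120: heading 15 -> 135
Final: pos=(-0.858,2.718), heading=135, 2 segment(s) drawn
Segments drawn: 2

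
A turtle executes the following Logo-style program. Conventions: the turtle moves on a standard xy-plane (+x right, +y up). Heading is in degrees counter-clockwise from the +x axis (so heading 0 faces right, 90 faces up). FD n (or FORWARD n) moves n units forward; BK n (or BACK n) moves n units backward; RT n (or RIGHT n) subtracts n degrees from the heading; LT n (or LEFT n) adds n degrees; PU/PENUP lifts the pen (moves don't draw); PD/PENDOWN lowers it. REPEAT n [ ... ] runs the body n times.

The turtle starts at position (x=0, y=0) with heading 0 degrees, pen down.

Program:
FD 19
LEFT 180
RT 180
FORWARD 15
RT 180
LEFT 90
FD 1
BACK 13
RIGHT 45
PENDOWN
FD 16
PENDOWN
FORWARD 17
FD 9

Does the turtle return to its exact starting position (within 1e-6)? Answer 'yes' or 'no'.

Executing turtle program step by step:
Start: pos=(0,0), heading=0, pen down
FD 19: (0,0) -> (19,0) [heading=0, draw]
LT 180: heading 0 -> 180
RT 180: heading 180 -> 0
FD 15: (19,0) -> (34,0) [heading=0, draw]
RT 180: heading 0 -> 180
LT 90: heading 180 -> 270
FD 1: (34,0) -> (34,-1) [heading=270, draw]
BK 13: (34,-1) -> (34,12) [heading=270, draw]
RT 45: heading 270 -> 225
PD: pen down
FD 16: (34,12) -> (22.686,0.686) [heading=225, draw]
PD: pen down
FD 17: (22.686,0.686) -> (10.665,-11.335) [heading=225, draw]
FD 9: (10.665,-11.335) -> (4.302,-17.698) [heading=225, draw]
Final: pos=(4.302,-17.698), heading=225, 7 segment(s) drawn

Start position: (0, 0)
Final position: (4.302, -17.698)
Distance = 18.214; >= 1e-6 -> NOT closed

Answer: no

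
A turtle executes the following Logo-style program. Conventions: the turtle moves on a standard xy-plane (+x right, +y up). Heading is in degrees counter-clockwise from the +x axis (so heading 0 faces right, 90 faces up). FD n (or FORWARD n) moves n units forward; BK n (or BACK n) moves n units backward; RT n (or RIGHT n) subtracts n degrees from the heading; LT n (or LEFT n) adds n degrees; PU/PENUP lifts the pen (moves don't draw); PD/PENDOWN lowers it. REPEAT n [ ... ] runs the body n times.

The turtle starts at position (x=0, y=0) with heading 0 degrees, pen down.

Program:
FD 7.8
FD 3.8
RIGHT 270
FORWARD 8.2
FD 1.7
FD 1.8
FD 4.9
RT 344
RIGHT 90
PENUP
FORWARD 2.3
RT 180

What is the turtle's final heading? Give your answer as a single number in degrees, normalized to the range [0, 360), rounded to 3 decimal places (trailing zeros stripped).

Answer: 196

Derivation:
Executing turtle program step by step:
Start: pos=(0,0), heading=0, pen down
FD 7.8: (0,0) -> (7.8,0) [heading=0, draw]
FD 3.8: (7.8,0) -> (11.6,0) [heading=0, draw]
RT 270: heading 0 -> 90
FD 8.2: (11.6,0) -> (11.6,8.2) [heading=90, draw]
FD 1.7: (11.6,8.2) -> (11.6,9.9) [heading=90, draw]
FD 1.8: (11.6,9.9) -> (11.6,11.7) [heading=90, draw]
FD 4.9: (11.6,11.7) -> (11.6,16.6) [heading=90, draw]
RT 344: heading 90 -> 106
RT 90: heading 106 -> 16
PU: pen up
FD 2.3: (11.6,16.6) -> (13.811,17.234) [heading=16, move]
RT 180: heading 16 -> 196
Final: pos=(13.811,17.234), heading=196, 6 segment(s) drawn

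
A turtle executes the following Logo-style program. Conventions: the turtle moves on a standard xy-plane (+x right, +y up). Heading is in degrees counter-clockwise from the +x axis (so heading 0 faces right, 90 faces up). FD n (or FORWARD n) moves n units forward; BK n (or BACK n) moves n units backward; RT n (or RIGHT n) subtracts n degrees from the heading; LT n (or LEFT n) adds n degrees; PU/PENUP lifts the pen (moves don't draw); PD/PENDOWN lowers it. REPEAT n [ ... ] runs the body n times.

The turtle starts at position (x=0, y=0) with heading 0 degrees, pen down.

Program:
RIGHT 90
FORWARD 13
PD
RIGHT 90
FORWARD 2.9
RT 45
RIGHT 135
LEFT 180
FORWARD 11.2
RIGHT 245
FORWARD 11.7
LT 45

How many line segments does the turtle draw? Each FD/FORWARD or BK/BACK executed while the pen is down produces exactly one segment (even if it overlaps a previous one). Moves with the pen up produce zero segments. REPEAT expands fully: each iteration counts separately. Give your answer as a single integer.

Executing turtle program step by step:
Start: pos=(0,0), heading=0, pen down
RT 90: heading 0 -> 270
FD 13: (0,0) -> (0,-13) [heading=270, draw]
PD: pen down
RT 90: heading 270 -> 180
FD 2.9: (0,-13) -> (-2.9,-13) [heading=180, draw]
RT 45: heading 180 -> 135
RT 135: heading 135 -> 0
LT 180: heading 0 -> 180
FD 11.2: (-2.9,-13) -> (-14.1,-13) [heading=180, draw]
RT 245: heading 180 -> 295
FD 11.7: (-14.1,-13) -> (-9.155,-23.604) [heading=295, draw]
LT 45: heading 295 -> 340
Final: pos=(-9.155,-23.604), heading=340, 4 segment(s) drawn
Segments drawn: 4

Answer: 4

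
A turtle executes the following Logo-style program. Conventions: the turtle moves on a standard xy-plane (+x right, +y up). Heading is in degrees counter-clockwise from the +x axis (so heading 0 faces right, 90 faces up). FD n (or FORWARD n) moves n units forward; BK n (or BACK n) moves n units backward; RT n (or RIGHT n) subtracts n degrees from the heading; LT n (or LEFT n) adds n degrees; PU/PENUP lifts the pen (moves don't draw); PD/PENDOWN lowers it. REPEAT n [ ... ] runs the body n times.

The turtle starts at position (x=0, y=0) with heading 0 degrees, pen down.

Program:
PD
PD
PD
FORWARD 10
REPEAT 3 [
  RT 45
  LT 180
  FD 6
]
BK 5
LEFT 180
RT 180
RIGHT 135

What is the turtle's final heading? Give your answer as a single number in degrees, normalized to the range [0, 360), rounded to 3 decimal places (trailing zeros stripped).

Answer: 270

Derivation:
Executing turtle program step by step:
Start: pos=(0,0), heading=0, pen down
PD: pen down
PD: pen down
PD: pen down
FD 10: (0,0) -> (10,0) [heading=0, draw]
REPEAT 3 [
  -- iteration 1/3 --
  RT 45: heading 0 -> 315
  LT 180: heading 315 -> 135
  FD 6: (10,0) -> (5.757,4.243) [heading=135, draw]
  -- iteration 2/3 --
  RT 45: heading 135 -> 90
  LT 180: heading 90 -> 270
  FD 6: (5.757,4.243) -> (5.757,-1.757) [heading=270, draw]
  -- iteration 3/3 --
  RT 45: heading 270 -> 225
  LT 180: heading 225 -> 45
  FD 6: (5.757,-1.757) -> (10,2.485) [heading=45, draw]
]
BK 5: (10,2.485) -> (6.464,-1.05) [heading=45, draw]
LT 180: heading 45 -> 225
RT 180: heading 225 -> 45
RT 135: heading 45 -> 270
Final: pos=(6.464,-1.05), heading=270, 5 segment(s) drawn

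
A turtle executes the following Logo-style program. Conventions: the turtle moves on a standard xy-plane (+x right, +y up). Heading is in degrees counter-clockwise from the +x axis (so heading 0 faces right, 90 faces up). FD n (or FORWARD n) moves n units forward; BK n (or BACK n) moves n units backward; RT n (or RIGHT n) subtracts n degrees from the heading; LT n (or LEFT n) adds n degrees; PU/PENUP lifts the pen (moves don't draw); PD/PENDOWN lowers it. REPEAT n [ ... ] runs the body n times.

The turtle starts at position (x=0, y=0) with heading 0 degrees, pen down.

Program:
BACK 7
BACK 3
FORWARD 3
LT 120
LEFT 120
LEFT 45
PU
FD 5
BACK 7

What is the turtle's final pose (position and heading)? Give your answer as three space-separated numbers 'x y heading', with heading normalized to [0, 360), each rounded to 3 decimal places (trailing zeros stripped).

Executing turtle program step by step:
Start: pos=(0,0), heading=0, pen down
BK 7: (0,0) -> (-7,0) [heading=0, draw]
BK 3: (-7,0) -> (-10,0) [heading=0, draw]
FD 3: (-10,0) -> (-7,0) [heading=0, draw]
LT 120: heading 0 -> 120
LT 120: heading 120 -> 240
LT 45: heading 240 -> 285
PU: pen up
FD 5: (-7,0) -> (-5.706,-4.83) [heading=285, move]
BK 7: (-5.706,-4.83) -> (-7.518,1.932) [heading=285, move]
Final: pos=(-7.518,1.932), heading=285, 3 segment(s) drawn

Answer: -7.518 1.932 285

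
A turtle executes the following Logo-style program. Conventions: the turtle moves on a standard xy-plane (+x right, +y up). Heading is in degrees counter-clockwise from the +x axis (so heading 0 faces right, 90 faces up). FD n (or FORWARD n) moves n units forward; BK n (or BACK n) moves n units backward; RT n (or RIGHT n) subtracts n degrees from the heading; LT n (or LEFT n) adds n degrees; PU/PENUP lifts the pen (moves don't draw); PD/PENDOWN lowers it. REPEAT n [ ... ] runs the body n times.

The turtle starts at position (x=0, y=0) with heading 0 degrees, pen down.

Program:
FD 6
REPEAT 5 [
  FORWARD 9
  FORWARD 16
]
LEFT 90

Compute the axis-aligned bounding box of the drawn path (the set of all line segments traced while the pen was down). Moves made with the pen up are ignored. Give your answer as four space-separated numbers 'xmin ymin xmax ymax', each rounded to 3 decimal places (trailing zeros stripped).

Answer: 0 0 131 0

Derivation:
Executing turtle program step by step:
Start: pos=(0,0), heading=0, pen down
FD 6: (0,0) -> (6,0) [heading=0, draw]
REPEAT 5 [
  -- iteration 1/5 --
  FD 9: (6,0) -> (15,0) [heading=0, draw]
  FD 16: (15,0) -> (31,0) [heading=0, draw]
  -- iteration 2/5 --
  FD 9: (31,0) -> (40,0) [heading=0, draw]
  FD 16: (40,0) -> (56,0) [heading=0, draw]
  -- iteration 3/5 --
  FD 9: (56,0) -> (65,0) [heading=0, draw]
  FD 16: (65,0) -> (81,0) [heading=0, draw]
  -- iteration 4/5 --
  FD 9: (81,0) -> (90,0) [heading=0, draw]
  FD 16: (90,0) -> (106,0) [heading=0, draw]
  -- iteration 5/5 --
  FD 9: (106,0) -> (115,0) [heading=0, draw]
  FD 16: (115,0) -> (131,0) [heading=0, draw]
]
LT 90: heading 0 -> 90
Final: pos=(131,0), heading=90, 11 segment(s) drawn

Segment endpoints: x in {0, 6, 15, 31, 40, 56, 65, 81, 90, 106, 115, 131}, y in {0}
xmin=0, ymin=0, xmax=131, ymax=0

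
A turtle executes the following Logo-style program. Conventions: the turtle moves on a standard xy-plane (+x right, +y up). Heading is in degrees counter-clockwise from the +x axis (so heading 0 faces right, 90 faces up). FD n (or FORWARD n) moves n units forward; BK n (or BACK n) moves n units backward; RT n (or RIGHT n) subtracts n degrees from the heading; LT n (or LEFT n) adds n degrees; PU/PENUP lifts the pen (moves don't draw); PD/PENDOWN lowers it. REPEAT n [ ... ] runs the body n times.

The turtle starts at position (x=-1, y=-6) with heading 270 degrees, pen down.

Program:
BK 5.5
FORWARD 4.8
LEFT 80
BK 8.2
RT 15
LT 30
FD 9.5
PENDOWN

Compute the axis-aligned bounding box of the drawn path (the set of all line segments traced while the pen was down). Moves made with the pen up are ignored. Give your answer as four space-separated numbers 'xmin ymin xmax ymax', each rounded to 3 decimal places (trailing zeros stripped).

Executing turtle program step by step:
Start: pos=(-1,-6), heading=270, pen down
BK 5.5: (-1,-6) -> (-1,-0.5) [heading=270, draw]
FD 4.8: (-1,-0.5) -> (-1,-5.3) [heading=270, draw]
LT 80: heading 270 -> 350
BK 8.2: (-1,-5.3) -> (-9.075,-3.876) [heading=350, draw]
RT 15: heading 350 -> 335
LT 30: heading 335 -> 5
FD 9.5: (-9.075,-3.876) -> (0.388,-3.048) [heading=5, draw]
PD: pen down
Final: pos=(0.388,-3.048), heading=5, 4 segment(s) drawn

Segment endpoints: x in {-9.075, -1, -1, -1, 0.388}, y in {-6, -5.3, -3.876, -3.048, -0.5}
xmin=-9.075, ymin=-6, xmax=0.388, ymax=-0.5

Answer: -9.075 -6 0.388 -0.5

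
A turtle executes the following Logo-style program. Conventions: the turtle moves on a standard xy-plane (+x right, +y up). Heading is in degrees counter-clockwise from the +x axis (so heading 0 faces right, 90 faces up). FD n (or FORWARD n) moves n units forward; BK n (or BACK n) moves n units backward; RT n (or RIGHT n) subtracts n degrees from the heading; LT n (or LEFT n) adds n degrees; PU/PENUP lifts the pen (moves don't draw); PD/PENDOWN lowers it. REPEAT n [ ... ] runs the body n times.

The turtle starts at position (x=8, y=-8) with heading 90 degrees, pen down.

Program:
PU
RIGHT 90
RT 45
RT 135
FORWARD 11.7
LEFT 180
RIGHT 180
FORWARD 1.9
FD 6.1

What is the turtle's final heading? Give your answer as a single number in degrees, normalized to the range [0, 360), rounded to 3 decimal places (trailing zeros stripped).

Executing turtle program step by step:
Start: pos=(8,-8), heading=90, pen down
PU: pen up
RT 90: heading 90 -> 0
RT 45: heading 0 -> 315
RT 135: heading 315 -> 180
FD 11.7: (8,-8) -> (-3.7,-8) [heading=180, move]
LT 180: heading 180 -> 0
RT 180: heading 0 -> 180
FD 1.9: (-3.7,-8) -> (-5.6,-8) [heading=180, move]
FD 6.1: (-5.6,-8) -> (-11.7,-8) [heading=180, move]
Final: pos=(-11.7,-8), heading=180, 0 segment(s) drawn

Answer: 180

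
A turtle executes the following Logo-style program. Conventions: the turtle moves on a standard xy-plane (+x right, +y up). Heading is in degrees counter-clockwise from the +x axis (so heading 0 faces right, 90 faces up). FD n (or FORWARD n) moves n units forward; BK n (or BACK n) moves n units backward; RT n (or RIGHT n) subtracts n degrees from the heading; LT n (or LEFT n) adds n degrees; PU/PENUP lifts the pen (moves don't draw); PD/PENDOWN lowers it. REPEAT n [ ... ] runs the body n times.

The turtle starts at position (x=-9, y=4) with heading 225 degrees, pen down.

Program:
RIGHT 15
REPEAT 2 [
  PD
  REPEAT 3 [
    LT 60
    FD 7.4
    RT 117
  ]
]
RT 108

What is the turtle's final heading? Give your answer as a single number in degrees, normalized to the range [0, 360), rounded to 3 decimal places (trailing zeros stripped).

Executing turtle program step by step:
Start: pos=(-9,4), heading=225, pen down
RT 15: heading 225 -> 210
REPEAT 2 [
  -- iteration 1/2 --
  PD: pen down
  REPEAT 3 [
    -- iteration 1/3 --
    LT 60: heading 210 -> 270
    FD 7.4: (-9,4) -> (-9,-3.4) [heading=270, draw]
    RT 117: heading 270 -> 153
    -- iteration 2/3 --
    LT 60: heading 153 -> 213
    FD 7.4: (-9,-3.4) -> (-15.206,-7.43) [heading=213, draw]
    RT 117: heading 213 -> 96
    -- iteration 3/3 --
    LT 60: heading 96 -> 156
    FD 7.4: (-15.206,-7.43) -> (-21.966,-4.42) [heading=156, draw]
    RT 117: heading 156 -> 39
  ]
  -- iteration 2/2 --
  PD: pen down
  REPEAT 3 [
    -- iteration 1/3 --
    LT 60: heading 39 -> 99
    FD 7.4: (-21.966,-4.42) -> (-23.124,2.888) [heading=99, draw]
    RT 117: heading 99 -> 342
    -- iteration 2/3 --
    LT 60: heading 342 -> 42
    FD 7.4: (-23.124,2.888) -> (-17.625,7.84) [heading=42, draw]
    RT 117: heading 42 -> 285
    -- iteration 3/3 --
    LT 60: heading 285 -> 345
    FD 7.4: (-17.625,7.84) -> (-10.477,5.925) [heading=345, draw]
    RT 117: heading 345 -> 228
  ]
]
RT 108: heading 228 -> 120
Final: pos=(-10.477,5.925), heading=120, 6 segment(s) drawn

Answer: 120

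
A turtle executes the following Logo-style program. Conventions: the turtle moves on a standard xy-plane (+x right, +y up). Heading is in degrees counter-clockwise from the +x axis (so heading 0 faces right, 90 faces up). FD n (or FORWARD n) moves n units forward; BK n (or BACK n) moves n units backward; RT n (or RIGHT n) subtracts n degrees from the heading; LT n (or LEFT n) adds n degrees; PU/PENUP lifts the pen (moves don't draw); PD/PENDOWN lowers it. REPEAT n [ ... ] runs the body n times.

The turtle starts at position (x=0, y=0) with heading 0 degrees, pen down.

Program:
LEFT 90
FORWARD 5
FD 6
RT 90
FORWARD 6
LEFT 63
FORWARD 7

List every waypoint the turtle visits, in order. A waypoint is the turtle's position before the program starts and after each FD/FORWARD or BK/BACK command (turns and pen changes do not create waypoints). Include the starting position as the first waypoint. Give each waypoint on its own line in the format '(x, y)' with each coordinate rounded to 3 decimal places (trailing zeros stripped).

Answer: (0, 0)
(0, 5)
(0, 11)
(6, 11)
(9.178, 17.237)

Derivation:
Executing turtle program step by step:
Start: pos=(0,0), heading=0, pen down
LT 90: heading 0 -> 90
FD 5: (0,0) -> (0,5) [heading=90, draw]
FD 6: (0,5) -> (0,11) [heading=90, draw]
RT 90: heading 90 -> 0
FD 6: (0,11) -> (6,11) [heading=0, draw]
LT 63: heading 0 -> 63
FD 7: (6,11) -> (9.178,17.237) [heading=63, draw]
Final: pos=(9.178,17.237), heading=63, 4 segment(s) drawn
Waypoints (5 total):
(0, 0)
(0, 5)
(0, 11)
(6, 11)
(9.178, 17.237)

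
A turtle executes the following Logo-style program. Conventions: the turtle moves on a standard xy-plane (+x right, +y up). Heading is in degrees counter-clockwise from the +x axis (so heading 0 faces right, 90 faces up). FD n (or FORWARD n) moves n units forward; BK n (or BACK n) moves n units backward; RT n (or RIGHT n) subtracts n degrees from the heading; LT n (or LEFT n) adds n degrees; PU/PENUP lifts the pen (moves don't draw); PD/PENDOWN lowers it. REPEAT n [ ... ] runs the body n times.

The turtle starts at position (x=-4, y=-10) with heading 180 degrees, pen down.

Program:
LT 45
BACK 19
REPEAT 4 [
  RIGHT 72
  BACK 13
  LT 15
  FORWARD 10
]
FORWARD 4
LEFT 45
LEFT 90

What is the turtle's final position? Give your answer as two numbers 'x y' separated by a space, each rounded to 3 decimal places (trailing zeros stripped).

Executing turtle program step by step:
Start: pos=(-4,-10), heading=180, pen down
LT 45: heading 180 -> 225
BK 19: (-4,-10) -> (9.435,3.435) [heading=225, draw]
REPEAT 4 [
  -- iteration 1/4 --
  RT 72: heading 225 -> 153
  BK 13: (9.435,3.435) -> (21.018,-2.467) [heading=153, draw]
  LT 15: heading 153 -> 168
  FD 10: (21.018,-2.467) -> (11.237,-0.388) [heading=168, draw]
  -- iteration 2/4 --
  RT 72: heading 168 -> 96
  BK 13: (11.237,-0.388) -> (12.596,-13.317) [heading=96, draw]
  LT 15: heading 96 -> 111
  FD 10: (12.596,-13.317) -> (9.012,-3.981) [heading=111, draw]
  -- iteration 3/4 --
  RT 72: heading 111 -> 39
  BK 13: (9.012,-3.981) -> (-1.091,-12.162) [heading=39, draw]
  LT 15: heading 39 -> 54
  FD 10: (-1.091,-12.162) -> (4.787,-4.072) [heading=54, draw]
  -- iteration 4/4 --
  RT 72: heading 54 -> 342
  BK 13: (4.787,-4.072) -> (-7.577,-0.054) [heading=342, draw]
  LT 15: heading 342 -> 357
  FD 10: (-7.577,-0.054) -> (2.409,-0.578) [heading=357, draw]
]
FD 4: (2.409,-0.578) -> (6.404,-0.787) [heading=357, draw]
LT 45: heading 357 -> 42
LT 90: heading 42 -> 132
Final: pos=(6.404,-0.787), heading=132, 10 segment(s) drawn

Answer: 6.404 -0.787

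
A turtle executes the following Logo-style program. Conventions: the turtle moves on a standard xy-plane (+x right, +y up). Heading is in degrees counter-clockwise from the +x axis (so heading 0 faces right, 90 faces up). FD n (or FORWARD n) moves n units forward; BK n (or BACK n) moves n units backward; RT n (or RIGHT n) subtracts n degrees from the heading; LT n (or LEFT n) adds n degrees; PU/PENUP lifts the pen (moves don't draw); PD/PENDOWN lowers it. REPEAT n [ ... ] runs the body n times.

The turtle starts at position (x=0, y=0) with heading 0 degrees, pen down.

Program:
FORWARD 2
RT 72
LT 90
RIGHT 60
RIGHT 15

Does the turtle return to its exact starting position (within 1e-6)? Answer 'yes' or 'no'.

Answer: no

Derivation:
Executing turtle program step by step:
Start: pos=(0,0), heading=0, pen down
FD 2: (0,0) -> (2,0) [heading=0, draw]
RT 72: heading 0 -> 288
LT 90: heading 288 -> 18
RT 60: heading 18 -> 318
RT 15: heading 318 -> 303
Final: pos=(2,0), heading=303, 1 segment(s) drawn

Start position: (0, 0)
Final position: (2, 0)
Distance = 2; >= 1e-6 -> NOT closed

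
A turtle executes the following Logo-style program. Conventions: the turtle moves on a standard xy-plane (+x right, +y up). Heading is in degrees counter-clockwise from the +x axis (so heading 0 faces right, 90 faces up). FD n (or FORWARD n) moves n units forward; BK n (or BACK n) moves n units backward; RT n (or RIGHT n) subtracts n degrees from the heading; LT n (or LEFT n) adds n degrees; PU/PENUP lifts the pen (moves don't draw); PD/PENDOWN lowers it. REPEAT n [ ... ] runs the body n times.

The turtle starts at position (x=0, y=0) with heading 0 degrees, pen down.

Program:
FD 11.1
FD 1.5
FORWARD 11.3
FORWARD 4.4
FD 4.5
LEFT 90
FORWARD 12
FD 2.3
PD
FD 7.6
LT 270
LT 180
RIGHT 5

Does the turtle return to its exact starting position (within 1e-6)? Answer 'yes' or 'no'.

Answer: no

Derivation:
Executing turtle program step by step:
Start: pos=(0,0), heading=0, pen down
FD 11.1: (0,0) -> (11.1,0) [heading=0, draw]
FD 1.5: (11.1,0) -> (12.6,0) [heading=0, draw]
FD 11.3: (12.6,0) -> (23.9,0) [heading=0, draw]
FD 4.4: (23.9,0) -> (28.3,0) [heading=0, draw]
FD 4.5: (28.3,0) -> (32.8,0) [heading=0, draw]
LT 90: heading 0 -> 90
FD 12: (32.8,0) -> (32.8,12) [heading=90, draw]
FD 2.3: (32.8,12) -> (32.8,14.3) [heading=90, draw]
PD: pen down
FD 7.6: (32.8,14.3) -> (32.8,21.9) [heading=90, draw]
LT 270: heading 90 -> 0
LT 180: heading 0 -> 180
RT 5: heading 180 -> 175
Final: pos=(32.8,21.9), heading=175, 8 segment(s) drawn

Start position: (0, 0)
Final position: (32.8, 21.9)
Distance = 39.439; >= 1e-6 -> NOT closed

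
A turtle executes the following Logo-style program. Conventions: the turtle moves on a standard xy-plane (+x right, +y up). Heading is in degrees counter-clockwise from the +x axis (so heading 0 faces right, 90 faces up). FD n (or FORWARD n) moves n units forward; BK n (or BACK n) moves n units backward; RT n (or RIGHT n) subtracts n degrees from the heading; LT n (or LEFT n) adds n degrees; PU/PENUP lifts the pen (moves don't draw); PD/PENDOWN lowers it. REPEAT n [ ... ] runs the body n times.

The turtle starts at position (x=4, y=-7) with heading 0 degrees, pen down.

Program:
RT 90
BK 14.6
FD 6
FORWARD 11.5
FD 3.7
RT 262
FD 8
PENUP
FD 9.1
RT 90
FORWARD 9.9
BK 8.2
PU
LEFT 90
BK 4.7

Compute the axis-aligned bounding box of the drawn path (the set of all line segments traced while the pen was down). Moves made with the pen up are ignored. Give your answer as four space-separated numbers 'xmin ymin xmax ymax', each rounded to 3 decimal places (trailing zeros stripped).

Executing turtle program step by step:
Start: pos=(4,-7), heading=0, pen down
RT 90: heading 0 -> 270
BK 14.6: (4,-7) -> (4,7.6) [heading=270, draw]
FD 6: (4,7.6) -> (4,1.6) [heading=270, draw]
FD 11.5: (4,1.6) -> (4,-9.9) [heading=270, draw]
FD 3.7: (4,-9.9) -> (4,-13.6) [heading=270, draw]
RT 262: heading 270 -> 8
FD 8: (4,-13.6) -> (11.922,-12.487) [heading=8, draw]
PU: pen up
FD 9.1: (11.922,-12.487) -> (20.934,-11.22) [heading=8, move]
RT 90: heading 8 -> 278
FD 9.9: (20.934,-11.22) -> (22.311,-21.024) [heading=278, move]
BK 8.2: (22.311,-21.024) -> (21.17,-12.904) [heading=278, move]
PU: pen up
LT 90: heading 278 -> 8
BK 4.7: (21.17,-12.904) -> (16.516,-13.558) [heading=8, move]
Final: pos=(16.516,-13.558), heading=8, 5 segment(s) drawn

Segment endpoints: x in {4, 4, 4, 11.922}, y in {-13.6, -12.487, -9.9, -7, 1.6, 7.6}
xmin=4, ymin=-13.6, xmax=11.922, ymax=7.6

Answer: 4 -13.6 11.922 7.6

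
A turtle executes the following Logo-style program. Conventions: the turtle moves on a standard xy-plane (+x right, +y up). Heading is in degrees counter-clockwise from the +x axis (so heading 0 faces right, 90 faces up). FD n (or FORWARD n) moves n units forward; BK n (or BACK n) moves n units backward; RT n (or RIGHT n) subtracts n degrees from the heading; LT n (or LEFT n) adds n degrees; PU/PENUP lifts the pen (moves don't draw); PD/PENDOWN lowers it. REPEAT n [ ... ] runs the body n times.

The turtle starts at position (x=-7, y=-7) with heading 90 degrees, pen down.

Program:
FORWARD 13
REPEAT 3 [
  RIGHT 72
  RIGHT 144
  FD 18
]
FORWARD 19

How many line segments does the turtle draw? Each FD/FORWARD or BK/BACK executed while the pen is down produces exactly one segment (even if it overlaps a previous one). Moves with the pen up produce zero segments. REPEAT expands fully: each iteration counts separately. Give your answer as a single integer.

Answer: 5

Derivation:
Executing turtle program step by step:
Start: pos=(-7,-7), heading=90, pen down
FD 13: (-7,-7) -> (-7,6) [heading=90, draw]
REPEAT 3 [
  -- iteration 1/3 --
  RT 72: heading 90 -> 18
  RT 144: heading 18 -> 234
  FD 18: (-7,6) -> (-17.58,-8.562) [heading=234, draw]
  -- iteration 2/3 --
  RT 72: heading 234 -> 162
  RT 144: heading 162 -> 18
  FD 18: (-17.58,-8.562) -> (-0.461,-3) [heading=18, draw]
  -- iteration 3/3 --
  RT 72: heading 18 -> 306
  RT 144: heading 306 -> 162
  FD 18: (-0.461,-3) -> (-17.58,2.562) [heading=162, draw]
]
FD 19: (-17.58,2.562) -> (-35.65,8.434) [heading=162, draw]
Final: pos=(-35.65,8.434), heading=162, 5 segment(s) drawn
Segments drawn: 5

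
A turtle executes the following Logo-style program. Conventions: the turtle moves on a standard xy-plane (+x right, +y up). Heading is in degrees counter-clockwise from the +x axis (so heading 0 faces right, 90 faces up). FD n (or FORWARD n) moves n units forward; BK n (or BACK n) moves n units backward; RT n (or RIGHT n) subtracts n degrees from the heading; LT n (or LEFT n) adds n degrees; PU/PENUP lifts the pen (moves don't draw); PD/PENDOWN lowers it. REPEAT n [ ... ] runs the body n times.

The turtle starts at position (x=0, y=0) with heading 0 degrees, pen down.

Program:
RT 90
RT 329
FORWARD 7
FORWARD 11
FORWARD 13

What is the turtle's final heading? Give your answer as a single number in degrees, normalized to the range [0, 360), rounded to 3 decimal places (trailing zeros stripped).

Answer: 301

Derivation:
Executing turtle program step by step:
Start: pos=(0,0), heading=0, pen down
RT 90: heading 0 -> 270
RT 329: heading 270 -> 301
FD 7: (0,0) -> (3.605,-6) [heading=301, draw]
FD 11: (3.605,-6) -> (9.271,-15.429) [heading=301, draw]
FD 13: (9.271,-15.429) -> (15.966,-26.572) [heading=301, draw]
Final: pos=(15.966,-26.572), heading=301, 3 segment(s) drawn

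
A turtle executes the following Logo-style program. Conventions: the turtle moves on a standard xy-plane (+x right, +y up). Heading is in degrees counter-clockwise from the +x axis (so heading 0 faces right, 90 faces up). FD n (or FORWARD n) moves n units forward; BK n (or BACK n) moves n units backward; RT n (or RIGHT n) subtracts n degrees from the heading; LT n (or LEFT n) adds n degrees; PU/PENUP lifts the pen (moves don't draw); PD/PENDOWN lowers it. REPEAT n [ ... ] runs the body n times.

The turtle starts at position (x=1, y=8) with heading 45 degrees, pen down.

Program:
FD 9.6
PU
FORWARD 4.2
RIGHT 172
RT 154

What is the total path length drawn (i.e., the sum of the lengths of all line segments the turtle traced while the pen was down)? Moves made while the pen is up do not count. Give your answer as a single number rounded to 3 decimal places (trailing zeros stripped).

Answer: 9.6

Derivation:
Executing turtle program step by step:
Start: pos=(1,8), heading=45, pen down
FD 9.6: (1,8) -> (7.788,14.788) [heading=45, draw]
PU: pen up
FD 4.2: (7.788,14.788) -> (10.758,17.758) [heading=45, move]
RT 172: heading 45 -> 233
RT 154: heading 233 -> 79
Final: pos=(10.758,17.758), heading=79, 1 segment(s) drawn

Segment lengths:
  seg 1: (1,8) -> (7.788,14.788), length = 9.6
Total = 9.6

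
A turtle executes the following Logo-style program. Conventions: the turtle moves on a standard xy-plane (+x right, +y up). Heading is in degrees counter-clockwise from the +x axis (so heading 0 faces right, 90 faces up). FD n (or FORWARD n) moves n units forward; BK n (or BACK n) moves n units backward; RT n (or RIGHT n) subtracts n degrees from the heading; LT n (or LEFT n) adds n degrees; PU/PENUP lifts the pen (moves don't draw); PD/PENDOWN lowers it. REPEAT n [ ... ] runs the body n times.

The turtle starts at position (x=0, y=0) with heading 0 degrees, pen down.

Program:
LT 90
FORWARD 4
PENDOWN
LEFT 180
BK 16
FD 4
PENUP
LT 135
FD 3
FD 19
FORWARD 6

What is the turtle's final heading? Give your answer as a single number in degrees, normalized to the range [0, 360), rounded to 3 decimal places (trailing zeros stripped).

Executing turtle program step by step:
Start: pos=(0,0), heading=0, pen down
LT 90: heading 0 -> 90
FD 4: (0,0) -> (0,4) [heading=90, draw]
PD: pen down
LT 180: heading 90 -> 270
BK 16: (0,4) -> (0,20) [heading=270, draw]
FD 4: (0,20) -> (0,16) [heading=270, draw]
PU: pen up
LT 135: heading 270 -> 45
FD 3: (0,16) -> (2.121,18.121) [heading=45, move]
FD 19: (2.121,18.121) -> (15.556,31.556) [heading=45, move]
FD 6: (15.556,31.556) -> (19.799,35.799) [heading=45, move]
Final: pos=(19.799,35.799), heading=45, 3 segment(s) drawn

Answer: 45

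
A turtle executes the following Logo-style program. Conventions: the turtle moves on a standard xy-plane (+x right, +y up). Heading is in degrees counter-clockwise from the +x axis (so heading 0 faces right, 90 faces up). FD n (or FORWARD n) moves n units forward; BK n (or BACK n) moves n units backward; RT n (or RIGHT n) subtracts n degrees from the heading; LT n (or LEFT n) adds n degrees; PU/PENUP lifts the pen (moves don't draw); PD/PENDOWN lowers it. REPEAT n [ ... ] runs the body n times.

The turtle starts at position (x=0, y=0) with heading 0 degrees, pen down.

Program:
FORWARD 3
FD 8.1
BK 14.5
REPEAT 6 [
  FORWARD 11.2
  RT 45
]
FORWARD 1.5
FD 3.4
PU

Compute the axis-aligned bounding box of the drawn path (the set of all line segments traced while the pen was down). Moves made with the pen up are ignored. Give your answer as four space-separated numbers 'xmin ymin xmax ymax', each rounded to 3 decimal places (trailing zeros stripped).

Executing turtle program step by step:
Start: pos=(0,0), heading=0, pen down
FD 3: (0,0) -> (3,0) [heading=0, draw]
FD 8.1: (3,0) -> (11.1,0) [heading=0, draw]
BK 14.5: (11.1,0) -> (-3.4,0) [heading=0, draw]
REPEAT 6 [
  -- iteration 1/6 --
  FD 11.2: (-3.4,0) -> (7.8,0) [heading=0, draw]
  RT 45: heading 0 -> 315
  -- iteration 2/6 --
  FD 11.2: (7.8,0) -> (15.72,-7.92) [heading=315, draw]
  RT 45: heading 315 -> 270
  -- iteration 3/6 --
  FD 11.2: (15.72,-7.92) -> (15.72,-19.12) [heading=270, draw]
  RT 45: heading 270 -> 225
  -- iteration 4/6 --
  FD 11.2: (15.72,-19.12) -> (7.8,-27.039) [heading=225, draw]
  RT 45: heading 225 -> 180
  -- iteration 5/6 --
  FD 11.2: (7.8,-27.039) -> (-3.4,-27.039) [heading=180, draw]
  RT 45: heading 180 -> 135
  -- iteration 6/6 --
  FD 11.2: (-3.4,-27.039) -> (-11.32,-19.12) [heading=135, draw]
  RT 45: heading 135 -> 90
]
FD 1.5: (-11.32,-19.12) -> (-11.32,-17.62) [heading=90, draw]
FD 3.4: (-11.32,-17.62) -> (-11.32,-14.22) [heading=90, draw]
PU: pen up
Final: pos=(-11.32,-14.22), heading=90, 11 segment(s) drawn

Segment endpoints: x in {-11.32, -3.4, -3.4, 0, 3, 7.8, 7.8, 11.1, 15.72}, y in {-27.039, -19.12, -19.12, -17.62, -14.22, -7.92, 0}
xmin=-11.32, ymin=-27.039, xmax=15.72, ymax=0

Answer: -11.32 -27.039 15.72 0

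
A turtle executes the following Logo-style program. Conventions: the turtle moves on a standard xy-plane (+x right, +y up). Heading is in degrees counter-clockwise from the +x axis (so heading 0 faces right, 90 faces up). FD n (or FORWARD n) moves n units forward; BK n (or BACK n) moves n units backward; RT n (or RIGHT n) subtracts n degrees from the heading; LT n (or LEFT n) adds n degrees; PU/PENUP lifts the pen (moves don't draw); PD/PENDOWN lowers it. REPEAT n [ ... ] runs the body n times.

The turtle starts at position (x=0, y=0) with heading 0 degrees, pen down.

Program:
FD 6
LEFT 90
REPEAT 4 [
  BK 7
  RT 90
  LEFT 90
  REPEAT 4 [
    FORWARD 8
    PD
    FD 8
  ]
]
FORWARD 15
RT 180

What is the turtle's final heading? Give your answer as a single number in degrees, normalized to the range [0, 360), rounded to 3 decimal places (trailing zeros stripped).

Executing turtle program step by step:
Start: pos=(0,0), heading=0, pen down
FD 6: (0,0) -> (6,0) [heading=0, draw]
LT 90: heading 0 -> 90
REPEAT 4 [
  -- iteration 1/4 --
  BK 7: (6,0) -> (6,-7) [heading=90, draw]
  RT 90: heading 90 -> 0
  LT 90: heading 0 -> 90
  REPEAT 4 [
    -- iteration 1/4 --
    FD 8: (6,-7) -> (6,1) [heading=90, draw]
    PD: pen down
    FD 8: (6,1) -> (6,9) [heading=90, draw]
    -- iteration 2/4 --
    FD 8: (6,9) -> (6,17) [heading=90, draw]
    PD: pen down
    FD 8: (6,17) -> (6,25) [heading=90, draw]
    -- iteration 3/4 --
    FD 8: (6,25) -> (6,33) [heading=90, draw]
    PD: pen down
    FD 8: (6,33) -> (6,41) [heading=90, draw]
    -- iteration 4/4 --
    FD 8: (6,41) -> (6,49) [heading=90, draw]
    PD: pen down
    FD 8: (6,49) -> (6,57) [heading=90, draw]
  ]
  -- iteration 2/4 --
  BK 7: (6,57) -> (6,50) [heading=90, draw]
  RT 90: heading 90 -> 0
  LT 90: heading 0 -> 90
  REPEAT 4 [
    -- iteration 1/4 --
    FD 8: (6,50) -> (6,58) [heading=90, draw]
    PD: pen down
    FD 8: (6,58) -> (6,66) [heading=90, draw]
    -- iteration 2/4 --
    FD 8: (6,66) -> (6,74) [heading=90, draw]
    PD: pen down
    FD 8: (6,74) -> (6,82) [heading=90, draw]
    -- iteration 3/4 --
    FD 8: (6,82) -> (6,90) [heading=90, draw]
    PD: pen down
    FD 8: (6,90) -> (6,98) [heading=90, draw]
    -- iteration 4/4 --
    FD 8: (6,98) -> (6,106) [heading=90, draw]
    PD: pen down
    FD 8: (6,106) -> (6,114) [heading=90, draw]
  ]
  -- iteration 3/4 --
  BK 7: (6,114) -> (6,107) [heading=90, draw]
  RT 90: heading 90 -> 0
  LT 90: heading 0 -> 90
  REPEAT 4 [
    -- iteration 1/4 --
    FD 8: (6,107) -> (6,115) [heading=90, draw]
    PD: pen down
    FD 8: (6,115) -> (6,123) [heading=90, draw]
    -- iteration 2/4 --
    FD 8: (6,123) -> (6,131) [heading=90, draw]
    PD: pen down
    FD 8: (6,131) -> (6,139) [heading=90, draw]
    -- iteration 3/4 --
    FD 8: (6,139) -> (6,147) [heading=90, draw]
    PD: pen down
    FD 8: (6,147) -> (6,155) [heading=90, draw]
    -- iteration 4/4 --
    FD 8: (6,155) -> (6,163) [heading=90, draw]
    PD: pen down
    FD 8: (6,163) -> (6,171) [heading=90, draw]
  ]
  -- iteration 4/4 --
  BK 7: (6,171) -> (6,164) [heading=90, draw]
  RT 90: heading 90 -> 0
  LT 90: heading 0 -> 90
  REPEAT 4 [
    -- iteration 1/4 --
    FD 8: (6,164) -> (6,172) [heading=90, draw]
    PD: pen down
    FD 8: (6,172) -> (6,180) [heading=90, draw]
    -- iteration 2/4 --
    FD 8: (6,180) -> (6,188) [heading=90, draw]
    PD: pen down
    FD 8: (6,188) -> (6,196) [heading=90, draw]
    -- iteration 3/4 --
    FD 8: (6,196) -> (6,204) [heading=90, draw]
    PD: pen down
    FD 8: (6,204) -> (6,212) [heading=90, draw]
    -- iteration 4/4 --
    FD 8: (6,212) -> (6,220) [heading=90, draw]
    PD: pen down
    FD 8: (6,220) -> (6,228) [heading=90, draw]
  ]
]
FD 15: (6,228) -> (6,243) [heading=90, draw]
RT 180: heading 90 -> 270
Final: pos=(6,243), heading=270, 38 segment(s) drawn

Answer: 270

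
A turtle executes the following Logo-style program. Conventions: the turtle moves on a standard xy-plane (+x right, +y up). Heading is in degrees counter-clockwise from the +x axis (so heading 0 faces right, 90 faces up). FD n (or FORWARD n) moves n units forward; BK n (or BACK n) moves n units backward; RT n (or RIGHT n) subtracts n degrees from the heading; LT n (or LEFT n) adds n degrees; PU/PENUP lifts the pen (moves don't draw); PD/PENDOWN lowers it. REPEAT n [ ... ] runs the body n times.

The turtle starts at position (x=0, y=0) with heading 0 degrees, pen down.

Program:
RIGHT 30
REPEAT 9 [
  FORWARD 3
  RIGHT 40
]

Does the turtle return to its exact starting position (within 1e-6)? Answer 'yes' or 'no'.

Answer: yes

Derivation:
Executing turtle program step by step:
Start: pos=(0,0), heading=0, pen down
RT 30: heading 0 -> 330
REPEAT 9 [
  -- iteration 1/9 --
  FD 3: (0,0) -> (2.598,-1.5) [heading=330, draw]
  RT 40: heading 330 -> 290
  -- iteration 2/9 --
  FD 3: (2.598,-1.5) -> (3.624,-4.319) [heading=290, draw]
  RT 40: heading 290 -> 250
  -- iteration 3/9 --
  FD 3: (3.624,-4.319) -> (2.598,-7.138) [heading=250, draw]
  RT 40: heading 250 -> 210
  -- iteration 4/9 --
  FD 3: (2.598,-7.138) -> (0,-8.638) [heading=210, draw]
  RT 40: heading 210 -> 170
  -- iteration 5/9 --
  FD 3: (0,-8.638) -> (-2.954,-8.117) [heading=170, draw]
  RT 40: heading 170 -> 130
  -- iteration 6/9 --
  FD 3: (-2.954,-8.117) -> (-4.883,-5.819) [heading=130, draw]
  RT 40: heading 130 -> 90
  -- iteration 7/9 --
  FD 3: (-4.883,-5.819) -> (-4.883,-2.819) [heading=90, draw]
  RT 40: heading 90 -> 50
  -- iteration 8/9 --
  FD 3: (-4.883,-2.819) -> (-2.954,-0.521) [heading=50, draw]
  RT 40: heading 50 -> 10
  -- iteration 9/9 --
  FD 3: (-2.954,-0.521) -> (0,0) [heading=10, draw]
  RT 40: heading 10 -> 330
]
Final: pos=(0,0), heading=330, 9 segment(s) drawn

Start position: (0, 0)
Final position: (0, 0)
Distance = 0; < 1e-6 -> CLOSED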